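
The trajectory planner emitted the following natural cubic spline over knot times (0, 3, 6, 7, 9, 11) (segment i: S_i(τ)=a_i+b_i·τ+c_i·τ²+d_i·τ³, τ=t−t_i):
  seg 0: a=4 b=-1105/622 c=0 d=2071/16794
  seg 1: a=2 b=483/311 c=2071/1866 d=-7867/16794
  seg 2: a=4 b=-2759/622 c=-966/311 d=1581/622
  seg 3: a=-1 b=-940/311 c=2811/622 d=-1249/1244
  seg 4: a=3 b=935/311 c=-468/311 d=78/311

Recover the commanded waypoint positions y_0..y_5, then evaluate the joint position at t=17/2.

y_0 = S_0(0) = a_0 = 4
y_1 = S_1(0) = a_1 = 2
y_2 = S_2(0) = a_2 = 4
y_3 = S_3(0) = a_3 = -1
y_4 = S_4(0) = a_4 = 3
y_5 = S_4(2) = 5
t_q=17/2 is in segment 3 (τ=3/2); S_3(τ)=12401/9952

y_0=4 y_1=2 y_2=4 y_3=-1 y_4=3 y_5=5
S(17/2) = 12401/9952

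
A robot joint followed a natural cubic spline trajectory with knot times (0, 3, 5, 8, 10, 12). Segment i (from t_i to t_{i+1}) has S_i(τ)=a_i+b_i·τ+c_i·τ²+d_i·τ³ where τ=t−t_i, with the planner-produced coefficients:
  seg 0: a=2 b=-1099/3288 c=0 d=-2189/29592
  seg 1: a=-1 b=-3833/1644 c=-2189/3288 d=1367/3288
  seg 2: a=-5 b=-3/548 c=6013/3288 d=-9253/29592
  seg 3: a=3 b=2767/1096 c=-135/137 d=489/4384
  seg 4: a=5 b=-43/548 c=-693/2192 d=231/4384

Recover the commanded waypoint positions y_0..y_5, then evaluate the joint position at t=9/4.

y_0 = S_0(0) = a_0 = 2
y_1 = S_1(0) = a_1 = -1
y_2 = S_2(0) = a_2 = -5
y_3 = S_3(0) = a_3 = 3
y_4 = S_4(0) = a_4 = 5
y_5 = S_4(2) = 4
t_q=9/4 is in segment 0 (τ=9/4); S_0(τ)=28433/70144

y_0=2 y_1=-1 y_2=-5 y_3=3 y_4=5 y_5=4
S(9/4) = 28433/70144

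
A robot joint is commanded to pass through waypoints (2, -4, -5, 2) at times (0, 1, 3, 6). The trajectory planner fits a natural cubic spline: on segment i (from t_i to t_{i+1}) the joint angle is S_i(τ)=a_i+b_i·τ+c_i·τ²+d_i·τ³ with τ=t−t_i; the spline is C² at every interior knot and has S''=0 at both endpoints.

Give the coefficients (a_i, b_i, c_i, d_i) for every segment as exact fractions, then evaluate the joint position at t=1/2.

Δ: Δ0=-6, Δ1=-1/2, Δ2=7/3
row 1: diag=6, rhs=33; c'=1/3, d'=11/2
row 2: denom=10−2·1/3=28/3; d'=(17−2·11/2)/(28/3)=9/14
back: M2=9/14
back: M1=11/2−1/3·9/14=37/7
M: M0=0, M1=37/7, M2=9/14, M3=0
seg 0: a=2, c=M0/2=0, d=(M1−M0)/(6·1)=37/42, b=Δ0−h0·(2M0+M1)/6=-289/42
seg 1: a=-4, c=M1/2=37/14, d=(M2−M1)/(6·2)=-65/168, b=Δ1−h1·(2M1+M2)/6=-89/21
seg 2: a=-5, c=M2/2=9/28, d=(M3−M2)/(6·3)=-1/28, b=Δ2−h2·(2M2+M3)/6=71/42
t_q=1/2 → seg 0, τ=1/2; S=2+-289/42·τ+0·τ²+37/42·τ³=-149/112

  seg 0: a=2 b=-289/42 c=0 d=37/42
  seg 1: a=-4 b=-89/21 c=37/14 d=-65/168
  seg 2: a=-5 b=71/42 c=9/28 d=-1/28
S(1/2) = -149/112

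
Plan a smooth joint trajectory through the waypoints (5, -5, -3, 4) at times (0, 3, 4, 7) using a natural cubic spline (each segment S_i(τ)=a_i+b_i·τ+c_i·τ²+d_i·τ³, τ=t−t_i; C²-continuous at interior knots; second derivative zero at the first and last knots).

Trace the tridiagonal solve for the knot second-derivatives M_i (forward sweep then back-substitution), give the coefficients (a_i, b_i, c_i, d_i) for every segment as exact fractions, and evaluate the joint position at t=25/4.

  seg 0: a=5 b=-337/63 c=0 d=127/567
  seg 1: a=-5 b=44/63 c=127/63 d=-5/7
  seg 2: a=-3 b=163/63 c=-8/63 d=8/567
S(25/4) = 131/56

Δ: Δ0=-10/3, Δ1=2, Δ2=7/3
row 1: diag=8, rhs=32; c'=1/8, d'=4
row 2: denom=8−1·1/8=63/8; d'=(2−1·4)/(63/8)=-16/63
back: M2=-16/63
back: M1=4−1/8·-16/63=254/63
M: M0=0, M1=254/63, M2=-16/63, M3=0
seg 0: a=5, c=M0/2=0, d=(M1−M0)/(6·3)=127/567, b=Δ0−h0·(2M0+M1)/6=-337/63
seg 1: a=-5, c=M1/2=127/63, d=(M2−M1)/(6·1)=-5/7, b=Δ1−h1·(2M1+M2)/6=44/63
seg 2: a=-3, c=M2/2=-8/63, d=(M3−M2)/(6·3)=8/567, b=Δ2−h2·(2M2+M3)/6=163/63
t_q=25/4 → seg 2, τ=9/4; S=-3+163/63·τ+-8/63·τ²+8/567·τ³=131/56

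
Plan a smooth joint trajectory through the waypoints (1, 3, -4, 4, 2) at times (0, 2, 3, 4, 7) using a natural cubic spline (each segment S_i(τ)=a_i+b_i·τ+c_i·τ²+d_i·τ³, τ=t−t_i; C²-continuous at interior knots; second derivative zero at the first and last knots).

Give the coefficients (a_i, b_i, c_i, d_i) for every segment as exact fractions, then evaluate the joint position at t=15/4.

Δ: Δ0=1, Δ1=-7, Δ2=8, Δ3=-2/3
row 1: diag=6, rhs=-48; c'=1/6, d'=-8
row 2: denom=4−1·1/6=23/6; d'=(90−1·-8)/(23/6)=588/23
row 3: denom=8−1·6/23=178/23; d'=(-52−1·588/23)/(178/23)=-892/89
back: M3=-892/89
back: M2=588/23−6/23·-892/89=2508/89
back: M1=-8−1/6·2508/89=-1130/89
M: M0=0, M1=-1130/89, M2=2508/89, M3=-892/89, M4=0
seg 0: a=1, c=M0/2=0, d=(M1−M0)/(6·2)=-565/534, b=Δ0−h0·(2M0+M1)/6=1397/267
seg 1: a=3, c=M1/2=-565/89, d=(M2−M1)/(6·1)=1819/267, b=Δ1−h1·(2M1+M2)/6=-1993/267
seg 2: a=-4, c=M2/2=1254/89, d=(M3−M2)/(6·1)=-1700/267, b=Δ2−h2·(2M2+M3)/6=74/267
seg 3: a=4, c=M3/2=-446/89, d=(M4−M3)/(6·3)=446/801, b=Δ3−h3·(2M3+M4)/6=2498/267
t_q=15/4 → seg 2, τ=3/4; S=-4+74/267·τ+1254/89·τ²+-1700/267·τ³=2061/1424

  seg 0: a=1 b=1397/267 c=0 d=-565/534
  seg 1: a=3 b=-1993/267 c=-565/89 d=1819/267
  seg 2: a=-4 b=74/267 c=1254/89 d=-1700/267
  seg 3: a=4 b=2498/267 c=-446/89 d=446/801
S(15/4) = 2061/1424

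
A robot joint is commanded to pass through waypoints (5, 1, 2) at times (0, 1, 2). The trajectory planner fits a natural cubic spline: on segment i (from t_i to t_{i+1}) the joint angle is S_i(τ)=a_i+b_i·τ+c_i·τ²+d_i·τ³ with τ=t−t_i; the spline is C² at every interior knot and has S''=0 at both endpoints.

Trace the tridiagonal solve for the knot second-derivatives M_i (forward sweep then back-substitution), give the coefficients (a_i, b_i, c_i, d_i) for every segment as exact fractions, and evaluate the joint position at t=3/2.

  seg 0: a=5 b=-21/4 c=0 d=5/4
  seg 1: a=1 b=-3/2 c=15/4 d=-5/4
S(3/2) = 33/32

Δ: Δ0=-4, Δ1=1
row 1: diag=4, rhs=30; c'=1/4, d'=15/2
back: M1=15/2
M: M0=0, M1=15/2, M2=0
seg 0: a=5, c=M0/2=0, d=(M1−M0)/(6·1)=5/4, b=Δ0−h0·(2M0+M1)/6=-21/4
seg 1: a=1, c=M1/2=15/4, d=(M2−M1)/(6·1)=-5/4, b=Δ1−h1·(2M1+M2)/6=-3/2
t_q=3/2 → seg 1, τ=1/2; S=1+-3/2·τ+15/4·τ²+-5/4·τ³=33/32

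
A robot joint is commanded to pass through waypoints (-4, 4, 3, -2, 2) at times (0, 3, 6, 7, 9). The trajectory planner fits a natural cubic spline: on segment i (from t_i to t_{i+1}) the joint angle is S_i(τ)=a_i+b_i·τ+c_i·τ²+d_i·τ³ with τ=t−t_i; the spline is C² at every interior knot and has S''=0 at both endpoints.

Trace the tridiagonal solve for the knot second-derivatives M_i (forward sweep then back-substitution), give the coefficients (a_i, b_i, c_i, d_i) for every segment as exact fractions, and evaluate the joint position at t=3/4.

  seg 0: a=-4 b=734/255 c=0 d=-2/85
  seg 1: a=4 b=572/255 c=-18/85 d=-11/51
  seg 2: a=3 b=-1237/255 c=-183/85 d=511/255
  seg 3: a=-2 b=-802/255 c=328/85 d=-164/255
S(3/4) = -1007/544

Δ: Δ0=8/3, Δ1=-1/3, Δ2=-5, Δ3=2
row 1: diag=12, rhs=-18; c'=1/4, d'=-3/2
row 2: denom=8−3·1/4=29/4; d'=(-28−3·-3/2)/(29/4)=-94/29
row 3: denom=6−1·4/29=170/29; d'=(42−1·-94/29)/(170/29)=656/85
back: M3=656/85
back: M2=-94/29−4/29·656/85=-366/85
back: M1=-3/2−1/4·-366/85=-36/85
M: M0=0, M1=-36/85, M2=-366/85, M3=656/85, M4=0
seg 0: a=-4, c=M0/2=0, d=(M1−M0)/(6·3)=-2/85, b=Δ0−h0·(2M0+M1)/6=734/255
seg 1: a=4, c=M1/2=-18/85, d=(M2−M1)/(6·3)=-11/51, b=Δ1−h1·(2M1+M2)/6=572/255
seg 2: a=3, c=M2/2=-183/85, d=(M3−M2)/(6·1)=511/255, b=Δ2−h2·(2M2+M3)/6=-1237/255
seg 3: a=-2, c=M3/2=328/85, d=(M4−M3)/(6·2)=-164/255, b=Δ3−h3·(2M3+M4)/6=-802/255
t_q=3/4 → seg 0, τ=3/4; S=-4+734/255·τ+0·τ²+-2/85·τ³=-1007/544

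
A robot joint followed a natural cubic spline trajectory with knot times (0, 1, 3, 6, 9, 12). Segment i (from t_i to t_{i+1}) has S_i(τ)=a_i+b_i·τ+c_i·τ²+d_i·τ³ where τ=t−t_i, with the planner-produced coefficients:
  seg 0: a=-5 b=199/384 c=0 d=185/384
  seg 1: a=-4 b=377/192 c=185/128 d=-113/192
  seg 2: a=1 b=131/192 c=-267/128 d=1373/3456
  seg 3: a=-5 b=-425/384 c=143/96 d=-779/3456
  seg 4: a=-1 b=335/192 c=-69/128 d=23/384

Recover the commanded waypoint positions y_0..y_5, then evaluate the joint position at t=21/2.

y_0=-5 y_1=-4 y_2=1 y_3=-5 y_4=-1 y_5=1
S(21/2) = 621/1024

y_0 = S_0(0) = a_0 = -5
y_1 = S_1(0) = a_1 = -4
y_2 = S_2(0) = a_2 = 1
y_3 = S_3(0) = a_3 = -5
y_4 = S_4(0) = a_4 = -1
y_5 = S_4(3) = 1
t_q=21/2 is in segment 4 (τ=3/2); S_4(τ)=621/1024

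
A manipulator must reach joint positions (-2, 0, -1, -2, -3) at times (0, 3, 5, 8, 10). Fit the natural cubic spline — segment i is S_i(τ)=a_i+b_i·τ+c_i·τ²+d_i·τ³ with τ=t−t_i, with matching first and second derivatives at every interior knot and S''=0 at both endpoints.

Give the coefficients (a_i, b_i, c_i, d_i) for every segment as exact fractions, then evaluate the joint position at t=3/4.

  seg 0: a=-2 b=1823/1740 c=0 d=-221/5220
  seg 1: a=0 b=-83/870 c=-221/580 d=311/3480
  seg 2: a=-1 b=-238/435 c=9/58 d=-73/2610
  seg 3: a=-2 b=-323/870 c=-14/145 d=7/435
S(3/4) = -9147/7424

Δ: Δ0=2/3, Δ1=-1/2, Δ2=-1/3, Δ3=-1/2
row 1: diag=10, rhs=-7; c'=1/5, d'=-7/10
row 2: denom=10−2·1/5=48/5; d'=(1−2·-7/10)/(48/5)=1/4
row 3: denom=10−3·5/16=145/16; d'=(-1−3·1/4)/(145/16)=-28/145
back: M3=-28/145
back: M2=1/4−5/16·-28/145=9/29
back: M1=-7/10−1/5·9/29=-221/290
M: M0=0, M1=-221/290, M2=9/29, M3=-28/145, M4=0
seg 0: a=-2, c=M0/2=0, d=(M1−M0)/(6·3)=-221/5220, b=Δ0−h0·(2M0+M1)/6=1823/1740
seg 1: a=0, c=M1/2=-221/580, d=(M2−M1)/(6·2)=311/3480, b=Δ1−h1·(2M1+M2)/6=-83/870
seg 2: a=-1, c=M2/2=9/58, d=(M3−M2)/(6·3)=-73/2610, b=Δ2−h2·(2M2+M3)/6=-238/435
seg 3: a=-2, c=M3/2=-14/145, d=(M4−M3)/(6·2)=7/435, b=Δ3−h3·(2M3+M4)/6=-323/870
t_q=3/4 → seg 0, τ=3/4; S=-2+1823/1740·τ+0·τ²+-221/5220·τ³=-9147/7424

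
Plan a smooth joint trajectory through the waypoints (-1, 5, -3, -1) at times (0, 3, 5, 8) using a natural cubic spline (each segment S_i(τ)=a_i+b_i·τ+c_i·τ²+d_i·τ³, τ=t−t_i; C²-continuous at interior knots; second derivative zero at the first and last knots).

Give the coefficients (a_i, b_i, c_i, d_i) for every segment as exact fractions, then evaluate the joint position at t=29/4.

Δ: Δ0=2, Δ1=-4, Δ2=2/3
row 1: diag=10, rhs=-36; c'=1/5, d'=-18/5
row 2: denom=10−2·1/5=48/5; d'=(28−2·-18/5)/(48/5)=11/3
back: M2=11/3
back: M1=-18/5−1/5·11/3=-13/3
M: M0=0, M1=-13/3, M2=11/3, M3=0
seg 0: a=-1, c=M0/2=0, d=(M1−M0)/(6·3)=-13/54, b=Δ0−h0·(2M0+M1)/6=25/6
seg 1: a=5, c=M1/2=-13/6, d=(M2−M1)/(6·2)=2/3, b=Δ1−h1·(2M1+M2)/6=-7/3
seg 2: a=-3, c=M2/2=11/6, d=(M3−M2)/(6·3)=-11/54, b=Δ2−h2·(2M2+M3)/6=-3
t_q=29/4 → seg 2, τ=9/4; S=-3+-3·τ+11/6·τ²+-11/54·τ³=-357/128

  seg 0: a=-1 b=25/6 c=0 d=-13/54
  seg 1: a=5 b=-7/3 c=-13/6 d=2/3
  seg 2: a=-3 b=-3 c=11/6 d=-11/54
S(29/4) = -357/128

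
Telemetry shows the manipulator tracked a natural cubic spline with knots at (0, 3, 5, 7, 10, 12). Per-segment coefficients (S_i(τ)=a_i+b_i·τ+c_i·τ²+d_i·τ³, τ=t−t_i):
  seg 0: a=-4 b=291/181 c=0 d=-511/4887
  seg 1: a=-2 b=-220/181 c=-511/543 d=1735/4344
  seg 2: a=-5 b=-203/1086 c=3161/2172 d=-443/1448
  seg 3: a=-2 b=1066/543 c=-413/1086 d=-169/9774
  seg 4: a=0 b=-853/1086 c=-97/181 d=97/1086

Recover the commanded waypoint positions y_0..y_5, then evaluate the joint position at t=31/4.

y_0 = S_0(0) = a_0 = -4
y_1 = S_1(0) = a_1 = -2
y_2 = S_2(0) = a_2 = -5
y_3 = S_3(0) = a_3 = -2
y_4 = S_4(0) = a_4 = 0
y_5 = S_4(2) = -3
t_q=31/4 is in segment 3 (τ=3/4); S_3(τ)=-17349/23168

y_0=-4 y_1=-2 y_2=-5 y_3=-2 y_4=0 y_5=-3
S(31/4) = -17349/23168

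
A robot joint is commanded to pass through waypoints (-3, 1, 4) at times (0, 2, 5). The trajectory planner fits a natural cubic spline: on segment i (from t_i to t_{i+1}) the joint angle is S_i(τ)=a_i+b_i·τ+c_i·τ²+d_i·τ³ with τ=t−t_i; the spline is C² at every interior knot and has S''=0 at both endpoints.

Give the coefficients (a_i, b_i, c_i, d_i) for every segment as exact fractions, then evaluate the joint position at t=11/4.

  seg 0: a=-3 b=11/5 c=0 d=-1/20
  seg 1: a=1 b=8/5 c=-3/10 d=1/30
S(11/4) = 1309/640

Δ: Δ0=2, Δ1=1
row 1: diag=10, rhs=-6; c'=3/10, d'=-3/5
back: M1=-3/5
M: M0=0, M1=-3/5, M2=0
seg 0: a=-3, c=M0/2=0, d=(M1−M0)/(6·2)=-1/20, b=Δ0−h0·(2M0+M1)/6=11/5
seg 1: a=1, c=M1/2=-3/10, d=(M2−M1)/(6·3)=1/30, b=Δ1−h1·(2M1+M2)/6=8/5
t_q=11/4 → seg 1, τ=3/4; S=1+8/5·τ+-3/10·τ²+1/30·τ³=1309/640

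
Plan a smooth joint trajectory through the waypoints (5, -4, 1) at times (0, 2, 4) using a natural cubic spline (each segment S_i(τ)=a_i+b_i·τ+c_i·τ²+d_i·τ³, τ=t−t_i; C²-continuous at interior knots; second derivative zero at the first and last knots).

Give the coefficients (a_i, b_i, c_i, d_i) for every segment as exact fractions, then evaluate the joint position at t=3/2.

Δ: Δ0=-9/2, Δ1=5/2
row 1: diag=8, rhs=42; c'=1/4, d'=21/4
back: M1=21/4
M: M0=0, M1=21/4, M2=0
seg 0: a=5, c=M0/2=0, d=(M1−M0)/(6·2)=7/16, b=Δ0−h0·(2M0+M1)/6=-25/4
seg 1: a=-4, c=M1/2=21/8, d=(M2−M1)/(6·2)=-7/16, b=Δ1−h1·(2M1+M2)/6=-1
t_q=3/2 → seg 0, τ=3/2; S=5+-25/4·τ+0·τ²+7/16·τ³=-371/128

  seg 0: a=5 b=-25/4 c=0 d=7/16
  seg 1: a=-4 b=-1 c=21/8 d=-7/16
S(3/2) = -371/128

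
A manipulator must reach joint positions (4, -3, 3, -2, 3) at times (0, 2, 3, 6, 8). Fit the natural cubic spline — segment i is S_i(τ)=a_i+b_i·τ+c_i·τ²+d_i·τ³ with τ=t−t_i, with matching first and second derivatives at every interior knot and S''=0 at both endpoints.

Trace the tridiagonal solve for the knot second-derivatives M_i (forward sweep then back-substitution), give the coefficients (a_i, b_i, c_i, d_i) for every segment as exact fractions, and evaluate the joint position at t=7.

  seg 0: a=4 b=-4475/624 c=0 d=2291/2496
  seg 1: a=-3 b=1199/312 c=2291/416 d=-4181/1248
  seg 2: a=3 b=5999/1248 c=-945/208 d=229/288
  seg 3: a=-2 b=-307/312 c=1087/416 d=-1087/2496
S(7) = -671/832

Δ: Δ0=-7/2, Δ1=6, Δ2=-5/3, Δ3=5/2
row 1: diag=6, rhs=57; c'=1/6, d'=19/2
row 2: denom=8−1·1/6=47/6; d'=(-46−1·19/2)/(47/6)=-333/47
row 3: denom=10−3·18/47=416/47; d'=(25−3·-333/47)/(416/47)=1087/208
back: M3=1087/208
back: M2=-333/47−18/47·1087/208=-945/104
back: M1=19/2−1/6·-945/104=2291/208
M: M0=0, M1=2291/208, M2=-945/104, M3=1087/208, M4=0
seg 0: a=4, c=M0/2=0, d=(M1−M0)/(6·2)=2291/2496, b=Δ0−h0·(2M0+M1)/6=-4475/624
seg 1: a=-3, c=M1/2=2291/416, d=(M2−M1)/(6·1)=-4181/1248, b=Δ1−h1·(2M1+M2)/6=1199/312
seg 2: a=3, c=M2/2=-945/208, d=(M3−M2)/(6·3)=229/288, b=Δ2−h2·(2M2+M3)/6=5999/1248
seg 3: a=-2, c=M3/2=1087/416, d=(M4−M3)/(6·2)=-1087/2496, b=Δ3−h3·(2M3+M4)/6=-307/312
t_q=7 → seg 3, τ=1; S=-2+-307/312·τ+1087/416·τ²+-1087/2496·τ³=-671/832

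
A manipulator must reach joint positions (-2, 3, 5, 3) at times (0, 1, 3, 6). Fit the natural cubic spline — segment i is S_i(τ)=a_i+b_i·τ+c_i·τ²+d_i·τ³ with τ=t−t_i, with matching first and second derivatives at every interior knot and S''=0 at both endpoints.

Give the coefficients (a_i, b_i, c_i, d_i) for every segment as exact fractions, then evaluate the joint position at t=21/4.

Δ: Δ0=5, Δ1=1, Δ2=-2/3
row 1: diag=6, rhs=-24; c'=1/3, d'=-4
row 2: denom=10−2·1/3=28/3; d'=(-10−2·-4)/(28/3)=-3/14
back: M2=-3/14
back: M1=-4−1/3·-3/14=-55/14
M: M0=0, M1=-55/14, M2=-3/14, M3=0
seg 0: a=-2, c=M0/2=0, d=(M1−M0)/(6·1)=-55/84, b=Δ0−h0·(2M0+M1)/6=475/84
seg 1: a=3, c=M1/2=-55/28, d=(M2−M1)/(6·2)=13/42, b=Δ1−h1·(2M1+M2)/6=155/42
seg 2: a=5, c=M2/2=-3/28, d=(M3−M2)/(6·3)=1/84, b=Δ2−h2·(2M2+M3)/6=-19/42
t_q=21/4 → seg 2, τ=9/4; S=5+-19/42·τ+-3/28·τ²+1/84·τ³=6407/1792

  seg 0: a=-2 b=475/84 c=0 d=-55/84
  seg 1: a=3 b=155/42 c=-55/28 d=13/42
  seg 2: a=5 b=-19/42 c=-3/28 d=1/84
S(21/4) = 6407/1792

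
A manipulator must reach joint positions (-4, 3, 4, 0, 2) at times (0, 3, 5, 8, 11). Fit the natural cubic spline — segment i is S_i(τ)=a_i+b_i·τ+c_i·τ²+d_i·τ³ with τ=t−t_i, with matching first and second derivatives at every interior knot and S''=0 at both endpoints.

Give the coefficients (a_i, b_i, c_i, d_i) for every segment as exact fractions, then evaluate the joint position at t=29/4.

  seg 0: a=-4 b=11/4 c=0 d=-5/108
  seg 1: a=3 b=3/2 c=-5/12 d=-1/24
  seg 2: a=4 b=-2/3 c=-2/3 d=4/27
  seg 3: a=0 b=-2/3 c=2/3 d=-2/27
S(29/4) = 13/16

Δ: Δ0=7/3, Δ1=1/2, Δ2=-4/3, Δ3=2/3
row 1: diag=10, rhs=-11; c'=1/5, d'=-11/10
row 2: denom=10−2·1/5=48/5; d'=(-11−2·-11/10)/(48/5)=-11/12
row 3: denom=12−3·5/16=177/16; d'=(12−3·-11/12)/(177/16)=4/3
back: M3=4/3
back: M2=-11/12−5/16·4/3=-4/3
back: M1=-11/10−1/5·-4/3=-5/6
M: M0=0, M1=-5/6, M2=-4/3, M3=4/3, M4=0
seg 0: a=-4, c=M0/2=0, d=(M1−M0)/(6·3)=-5/108, b=Δ0−h0·(2M0+M1)/6=11/4
seg 1: a=3, c=M1/2=-5/12, d=(M2−M1)/(6·2)=-1/24, b=Δ1−h1·(2M1+M2)/6=3/2
seg 2: a=4, c=M2/2=-2/3, d=(M3−M2)/(6·3)=4/27, b=Δ2−h2·(2M2+M3)/6=-2/3
seg 3: a=0, c=M3/2=2/3, d=(M4−M3)/(6·3)=-2/27, b=Δ3−h3·(2M3+M4)/6=-2/3
t_q=29/4 → seg 2, τ=9/4; S=4+-2/3·τ+-2/3·τ²+4/27·τ³=13/16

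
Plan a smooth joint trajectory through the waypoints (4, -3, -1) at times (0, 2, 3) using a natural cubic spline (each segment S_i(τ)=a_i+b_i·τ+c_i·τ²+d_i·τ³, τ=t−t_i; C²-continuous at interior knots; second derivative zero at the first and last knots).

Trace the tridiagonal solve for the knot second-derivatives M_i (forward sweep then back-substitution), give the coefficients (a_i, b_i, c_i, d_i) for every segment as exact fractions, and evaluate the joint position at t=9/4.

  seg 0: a=4 b=-16/3 c=0 d=11/24
  seg 1: a=-3 b=1/6 c=11/4 d=-11/12
S(9/4) = -717/256

Δ: Δ0=-7/2, Δ1=2
row 1: diag=6, rhs=33; c'=1/6, d'=11/2
back: M1=11/2
M: M0=0, M1=11/2, M2=0
seg 0: a=4, c=M0/2=0, d=(M1−M0)/(6·2)=11/24, b=Δ0−h0·(2M0+M1)/6=-16/3
seg 1: a=-3, c=M1/2=11/4, d=(M2−M1)/(6·1)=-11/12, b=Δ1−h1·(2M1+M2)/6=1/6
t_q=9/4 → seg 1, τ=1/4; S=-3+1/6·τ+11/4·τ²+-11/12·τ³=-717/256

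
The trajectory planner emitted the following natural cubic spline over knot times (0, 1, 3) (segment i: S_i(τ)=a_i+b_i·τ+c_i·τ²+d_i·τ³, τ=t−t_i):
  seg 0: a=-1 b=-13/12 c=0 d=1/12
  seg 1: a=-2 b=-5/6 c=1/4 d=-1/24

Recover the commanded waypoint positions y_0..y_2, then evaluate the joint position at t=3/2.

y_0=-1 y_1=-2 y_2=-3
S(3/2) = -151/64

y_0 = S_0(0) = a_0 = -1
y_1 = S_1(0) = a_1 = -2
y_2 = S_1(2) = -3
t_q=3/2 is in segment 1 (τ=1/2); S_1(τ)=-151/64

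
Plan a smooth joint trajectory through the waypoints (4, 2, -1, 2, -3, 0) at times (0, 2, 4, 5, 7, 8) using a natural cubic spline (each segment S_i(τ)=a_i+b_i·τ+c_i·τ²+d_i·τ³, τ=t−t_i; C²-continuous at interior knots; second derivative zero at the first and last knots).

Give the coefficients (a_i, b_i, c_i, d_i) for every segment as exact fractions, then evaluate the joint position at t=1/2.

Δ: Δ0=-1, Δ1=-3/2, Δ2=3, Δ3=-5/2, Δ4=3
row 1: diag=8, rhs=-3; c'=1/4, d'=-3/8
row 2: denom=6−2·1/4=11/2; d'=(27−2·-3/8)/(11/2)=111/22
row 3: denom=6−1·2/11=64/11; d'=(-33−1·111/22)/(64/11)=-837/128
row 4: denom=6−2·11/32=85/16; d'=(33−2·-837/128)/(85/16)=2949/340
back: M4=2949/340
back: M3=-837/128−11/32·2949/340=-3237/340
back: M2=111/22−2/11·-3237/340=576/85
back: M1=-3/8−1/4·576/85=-1407/680
M: M0=0, M1=-1407/680, M2=576/85, M3=-3237/340, M4=2949/340, M5=0
seg 0: a=4, c=M0/2=0, d=(M1−M0)/(6·2)=-469/2720, b=Δ0−h0·(2M0+M1)/6=-211/680
seg 1: a=2, c=M1/2=-1407/1360, d=(M2−M1)/(6·2)=401/544, b=Δ1−h1·(2M1+M2)/6=-809/340
seg 2: a=-1, c=M2/2=288/85, d=(M3−M2)/(6·1)=-1847/680, b=Δ2−h2·(2M2+M3)/6=1583/680
seg 3: a=2, c=M3/2=-3237/680, d=(M4−M3)/(6·2)=1031/680, b=Δ3−h3·(2M3+M4)/6=65/68
seg 4: a=-3, c=M4/2=2949/680, d=(M5−M4)/(6·1)=-983/680, b=Δ4−h4·(2M4+M5)/6=37/340
t_q=1/2 → seg 0, τ=1/2; S=4+-211/680·τ+0·τ²+-469/2720·τ³=16639/4352

  seg 0: a=4 b=-211/680 c=0 d=-469/2720
  seg 1: a=2 b=-809/340 c=-1407/1360 d=401/544
  seg 2: a=-1 b=1583/680 c=288/85 d=-1847/680
  seg 3: a=2 b=65/68 c=-3237/680 d=1031/680
  seg 4: a=-3 b=37/340 c=2949/680 d=-983/680
S(1/2) = 16639/4352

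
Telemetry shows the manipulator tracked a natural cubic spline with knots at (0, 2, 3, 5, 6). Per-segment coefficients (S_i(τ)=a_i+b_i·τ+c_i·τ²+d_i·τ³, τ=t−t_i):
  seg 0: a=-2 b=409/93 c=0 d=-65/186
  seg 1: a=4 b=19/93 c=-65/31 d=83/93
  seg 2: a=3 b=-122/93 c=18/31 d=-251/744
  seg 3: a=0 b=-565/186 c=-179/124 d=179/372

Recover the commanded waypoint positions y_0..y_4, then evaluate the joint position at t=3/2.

y_0=-2 y_1=4 y_2=3 y_3=0 y_4=-4
S(3/2) = 1695/496

y_0 = S_0(0) = a_0 = -2
y_1 = S_1(0) = a_1 = 4
y_2 = S_2(0) = a_2 = 3
y_3 = S_3(0) = a_3 = 0
y_4 = S_3(1) = -4
t_q=3/2 is in segment 0 (τ=3/2); S_0(τ)=1695/496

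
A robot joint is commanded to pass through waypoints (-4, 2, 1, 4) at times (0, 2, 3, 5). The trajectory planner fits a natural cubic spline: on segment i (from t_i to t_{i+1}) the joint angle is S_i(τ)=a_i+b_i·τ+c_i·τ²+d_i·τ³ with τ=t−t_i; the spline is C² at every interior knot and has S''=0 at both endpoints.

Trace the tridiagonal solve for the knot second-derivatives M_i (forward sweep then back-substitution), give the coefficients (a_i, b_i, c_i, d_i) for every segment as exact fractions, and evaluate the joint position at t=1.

Δ: Δ0=3, Δ1=-1, Δ2=3/2
row 1: diag=6, rhs=-24; c'=1/6, d'=-4
row 2: denom=6−1·1/6=35/6; d'=(15−1·-4)/(35/6)=114/35
back: M2=114/35
back: M1=-4−1/6·114/35=-159/35
M: M0=0, M1=-159/35, M2=114/35, M3=0
seg 0: a=-4, c=M0/2=0, d=(M1−M0)/(6·2)=-53/140, b=Δ0−h0·(2M0+M1)/6=158/35
seg 1: a=2, c=M1/2=-159/70, d=(M2−M1)/(6·1)=13/10, b=Δ1−h1·(2M1+M2)/6=-1/35
seg 2: a=1, c=M2/2=57/35, d=(M3−M2)/(6·2)=-19/70, b=Δ2−h2·(2M2+M3)/6=-47/70
t_q=1 → seg 0, τ=1; S=-4+158/35·τ+0·τ²+-53/140·τ³=19/140

  seg 0: a=-4 b=158/35 c=0 d=-53/140
  seg 1: a=2 b=-1/35 c=-159/70 d=13/10
  seg 2: a=1 b=-47/70 c=57/35 d=-19/70
S(1) = 19/140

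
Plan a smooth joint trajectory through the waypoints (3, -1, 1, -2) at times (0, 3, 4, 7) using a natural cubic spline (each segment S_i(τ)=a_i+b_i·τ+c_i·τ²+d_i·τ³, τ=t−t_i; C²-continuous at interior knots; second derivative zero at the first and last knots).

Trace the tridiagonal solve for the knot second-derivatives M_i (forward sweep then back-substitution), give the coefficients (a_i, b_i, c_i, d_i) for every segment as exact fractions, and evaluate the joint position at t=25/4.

Δ: Δ0=-4/3, Δ1=2, Δ2=-1
row 1: diag=8, rhs=20; c'=1/8, d'=5/2
row 2: denom=8−1·1/8=63/8; d'=(-18−1·5/2)/(63/8)=-164/63
back: M2=-164/63
back: M1=5/2−1/8·-164/63=178/63
M: M0=0, M1=178/63, M2=-164/63, M3=0
seg 0: a=3, c=M0/2=0, d=(M1−M0)/(6·3)=89/567, b=Δ0−h0·(2M0+M1)/6=-173/63
seg 1: a=-1, c=M1/2=89/63, d=(M2−M1)/(6·1)=-19/21, b=Δ1−h1·(2M1+M2)/6=94/63
seg 2: a=1, c=M2/2=-82/63, d=(M3−M2)/(6·3)=82/567, b=Δ2−h2·(2M2+M3)/6=101/63
t_q=25/4 → seg 2, τ=9/4; S=1+101/63·τ+-82/63·τ²+82/567·τ³=-75/224

  seg 0: a=3 b=-173/63 c=0 d=89/567
  seg 1: a=-1 b=94/63 c=89/63 d=-19/21
  seg 2: a=1 b=101/63 c=-82/63 d=82/567
S(25/4) = -75/224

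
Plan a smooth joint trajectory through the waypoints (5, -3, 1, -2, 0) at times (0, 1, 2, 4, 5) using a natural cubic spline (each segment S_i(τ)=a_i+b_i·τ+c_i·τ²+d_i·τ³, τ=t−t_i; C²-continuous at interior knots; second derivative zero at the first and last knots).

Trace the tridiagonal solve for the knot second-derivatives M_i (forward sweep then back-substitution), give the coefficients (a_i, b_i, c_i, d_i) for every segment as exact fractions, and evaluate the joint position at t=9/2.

Δ: Δ0=-8, Δ1=4, Δ2=-3/2, Δ3=2
row 1: diag=4, rhs=72; c'=1/4, d'=18
row 2: denom=6−1·1/4=23/4; d'=(-33−1·18)/(23/4)=-204/23
row 3: denom=6−2·8/23=122/23; d'=(21−2·-204/23)/(122/23)=891/122
back: M3=891/122
back: M2=-204/23−8/23·891/122=-696/61
back: M1=18−1/4·-696/61=1272/61
M: M0=0, M1=1272/61, M2=-696/61, M3=891/122, M4=0
seg 0: a=5, c=M0/2=0, d=(M1−M0)/(6·1)=212/61, b=Δ0−h0·(2M0+M1)/6=-700/61
seg 1: a=-3, c=M1/2=636/61, d=(M2−M1)/(6·1)=-328/61, b=Δ1−h1·(2M1+M2)/6=-64/61
seg 2: a=1, c=M2/2=-348/61, d=(M3−M2)/(6·2)=761/488, b=Δ2−h2·(2M2+M3)/6=224/61
seg 3: a=-2, c=M3/2=891/244, d=(M4−M3)/(6·1)=-297/244, b=Δ3−h3·(2M3+M4)/6=-53/122
t_q=9/2 → seg 3, τ=1/2; S=-2+-53/122·τ+891/244·τ²+-297/244·τ³=-2843/1952

  seg 0: a=5 b=-700/61 c=0 d=212/61
  seg 1: a=-3 b=-64/61 c=636/61 d=-328/61
  seg 2: a=1 b=224/61 c=-348/61 d=761/488
  seg 3: a=-2 b=-53/122 c=891/244 d=-297/244
S(9/2) = -2843/1952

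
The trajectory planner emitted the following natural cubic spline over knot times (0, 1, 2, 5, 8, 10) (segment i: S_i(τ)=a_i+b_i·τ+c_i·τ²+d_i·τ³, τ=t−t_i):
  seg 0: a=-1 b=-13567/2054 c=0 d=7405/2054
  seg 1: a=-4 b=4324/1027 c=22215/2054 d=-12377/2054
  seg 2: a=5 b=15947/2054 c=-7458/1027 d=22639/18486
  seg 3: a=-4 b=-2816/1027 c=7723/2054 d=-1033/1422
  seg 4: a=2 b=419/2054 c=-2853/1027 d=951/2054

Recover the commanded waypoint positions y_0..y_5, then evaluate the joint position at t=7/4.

y_0 = S_0(0) = a_0 = -1
y_1 = S_1(0) = a_1 = -4
y_2 = S_2(0) = a_2 = 5
y_3 = S_3(0) = a_3 = -4
y_4 = S_4(0) = a_4 = 2
y_5 = S_4(2) = -5
t_q=7/4 is in segment 1 (τ=3/4); S_1(τ)=354841/131456

y_0=-1 y_1=-4 y_2=5 y_3=-4 y_4=2 y_5=-5
S(7/4) = 354841/131456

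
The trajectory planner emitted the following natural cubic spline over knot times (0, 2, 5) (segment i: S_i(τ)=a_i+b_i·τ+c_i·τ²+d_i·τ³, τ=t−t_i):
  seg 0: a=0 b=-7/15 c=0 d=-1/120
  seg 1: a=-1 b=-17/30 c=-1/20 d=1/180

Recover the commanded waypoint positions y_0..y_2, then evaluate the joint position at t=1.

y_0=0 y_1=-1 y_2=-3
S(1) = -19/40

y_0 = S_0(0) = a_0 = 0
y_1 = S_1(0) = a_1 = -1
y_2 = S_1(3) = -3
t_q=1 is in segment 0 (τ=1); S_0(τ)=-19/40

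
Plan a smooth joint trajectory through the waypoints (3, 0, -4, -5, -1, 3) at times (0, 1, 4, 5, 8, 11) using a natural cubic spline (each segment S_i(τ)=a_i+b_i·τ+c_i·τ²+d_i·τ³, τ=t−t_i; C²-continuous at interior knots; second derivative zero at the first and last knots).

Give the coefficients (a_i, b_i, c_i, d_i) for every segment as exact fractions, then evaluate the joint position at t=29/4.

  seg 0: a=3 b=-5068/1563 c=0 d=379/1563
  seg 1: a=0 b=-3931/1563 c=379/521 d=-1564/14067
  seg 2: a=-4 b=-1801/1563 c=-427/1563 d=665/1563
  seg 3: a=-5 b=-220/521 c=1568/1563 d=-1960/14067
  seg 4: a=-1 b=956/521 c=-392/1563 d=392/14067
S(29/4) = -10247/4168

Δ: Δ0=-3, Δ1=-4/3, Δ2=-1, Δ3=4/3, Δ4=4/3
row 1: diag=8, rhs=10; c'=3/8, d'=5/4
row 2: denom=8−3·3/8=55/8; d'=(2−3·5/4)/(55/8)=-14/55
row 3: denom=8−1·8/55=432/55; d'=(14−1·-14/55)/(432/55)=49/27
row 4: denom=12−3·55/144=521/48; d'=(0−3·49/27)/(521/48)=-784/1563
back: M4=-784/1563
back: M3=49/27−55/144·-784/1563=3136/1563
back: M2=-14/55−8/55·3136/1563=-854/1563
back: M1=5/4−3/8·-854/1563=758/521
M: M0=0, M1=758/521, M2=-854/1563, M3=3136/1563, M4=-784/1563, M5=0
seg 0: a=3, c=M0/2=0, d=(M1−M0)/(6·1)=379/1563, b=Δ0−h0·(2M0+M1)/6=-5068/1563
seg 1: a=0, c=M1/2=379/521, d=(M2−M1)/(6·3)=-1564/14067, b=Δ1−h1·(2M1+M2)/6=-3931/1563
seg 2: a=-4, c=M2/2=-427/1563, d=(M3−M2)/(6·1)=665/1563, b=Δ2−h2·(2M2+M3)/6=-1801/1563
seg 3: a=-5, c=M3/2=1568/1563, d=(M4−M3)/(6·3)=-1960/14067, b=Δ3−h3·(2M3+M4)/6=-220/521
seg 4: a=-1, c=M4/2=-392/1563, d=(M5−M4)/(6·3)=392/14067, b=Δ4−h4·(2M4+M5)/6=956/521
t_q=29/4 → seg 3, τ=9/4; S=-5+-220/521·τ+1568/1563·τ²+-1960/14067·τ³=-10247/4168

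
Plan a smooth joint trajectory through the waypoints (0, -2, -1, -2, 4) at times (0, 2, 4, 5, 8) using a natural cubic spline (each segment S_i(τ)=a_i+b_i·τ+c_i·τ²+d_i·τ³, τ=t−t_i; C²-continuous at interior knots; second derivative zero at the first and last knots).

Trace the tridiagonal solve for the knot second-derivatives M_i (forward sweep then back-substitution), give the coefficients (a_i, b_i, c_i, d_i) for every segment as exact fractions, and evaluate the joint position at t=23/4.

Δ: Δ0=-1, Δ1=1/2, Δ2=-1, Δ3=2
row 1: diag=8, rhs=9; c'=1/4, d'=9/8
row 2: denom=6−2·1/4=11/2; d'=(-9−2·9/8)/(11/2)=-45/22
row 3: denom=8−1·2/11=86/11; d'=(18−1·-45/22)/(86/11)=441/172
back: M3=441/172
back: M2=-45/22−2/11·441/172=-108/43
back: M1=9/8−1/4·-108/43=603/344
M: M0=0, M1=603/344, M2=-108/43, M3=441/172, M4=0
seg 0: a=0, c=M0/2=0, d=(M1−M0)/(6·2)=201/1376, b=Δ0−h0·(2M0+M1)/6=-545/344
seg 1: a=-2, c=M1/2=603/688, d=(M2−M1)/(6·2)=-489/1376, b=Δ1−h1·(2M1+M2)/6=29/172
seg 2: a=-1, c=M2/2=-54/43, d=(M3−M2)/(6·1)=291/344, b=Δ2−h2·(2M2+M3)/6=-203/344
seg 3: a=-2, c=M3/2=441/344, d=(M4−M3)/(6·3)=-49/344, b=Δ3−h3·(2M3+M4)/6=-97/172
t_q=23/4 → seg 3, τ=3/4; S=-2+-97/172·τ+441/344·τ²+-49/344·τ³=-38791/22016

  seg 0: a=0 b=-545/344 c=0 d=201/1376
  seg 1: a=-2 b=29/172 c=603/688 d=-489/1376
  seg 2: a=-1 b=-203/344 c=-54/43 d=291/344
  seg 3: a=-2 b=-97/172 c=441/344 d=-49/344
S(23/4) = -38791/22016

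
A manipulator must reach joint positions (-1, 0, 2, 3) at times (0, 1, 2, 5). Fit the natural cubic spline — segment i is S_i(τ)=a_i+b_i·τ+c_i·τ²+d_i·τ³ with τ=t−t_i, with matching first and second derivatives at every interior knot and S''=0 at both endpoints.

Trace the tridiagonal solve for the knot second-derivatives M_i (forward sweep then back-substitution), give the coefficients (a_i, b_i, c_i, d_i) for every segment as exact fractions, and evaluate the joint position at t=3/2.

Δ: Δ0=1, Δ1=2, Δ2=1/3
row 1: diag=4, rhs=6; c'=1/4, d'=3/2
row 2: denom=8−1·1/4=31/4; d'=(-10−1·3/2)/(31/4)=-46/31
back: M2=-46/31
back: M1=3/2−1/4·-46/31=58/31
M: M0=0, M1=58/31, M2=-46/31, M3=0
seg 0: a=-1, c=M0/2=0, d=(M1−M0)/(6·1)=29/93, b=Δ0−h0·(2M0+M1)/6=64/93
seg 1: a=0, c=M1/2=29/31, d=(M2−M1)/(6·1)=-52/93, b=Δ1−h1·(2M1+M2)/6=151/93
seg 2: a=2, c=M2/2=-23/31, d=(M3−M2)/(6·3)=23/279, b=Δ2−h2·(2M2+M3)/6=169/93
t_q=3/2 → seg 1, τ=1/2; S=0+151/93·τ+29/31·τ²+-52/93·τ³=121/124

  seg 0: a=-1 b=64/93 c=0 d=29/93
  seg 1: a=0 b=151/93 c=29/31 d=-52/93
  seg 2: a=2 b=169/93 c=-23/31 d=23/279
S(3/2) = 121/124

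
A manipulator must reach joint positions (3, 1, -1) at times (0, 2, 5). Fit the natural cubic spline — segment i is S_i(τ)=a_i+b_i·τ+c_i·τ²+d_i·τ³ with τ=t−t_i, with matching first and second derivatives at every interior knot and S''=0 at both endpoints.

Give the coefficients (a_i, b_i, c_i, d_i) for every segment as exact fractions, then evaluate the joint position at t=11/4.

Δ: Δ0=-1, Δ1=-2/3
row 1: diag=10, rhs=2; c'=3/10, d'=1/5
back: M1=1/5
M: M0=0, M1=1/5, M2=0
seg 0: a=3, c=M0/2=0, d=(M1−M0)/(6·2)=1/60, b=Δ0−h0·(2M0+M1)/6=-16/15
seg 1: a=1, c=M1/2=1/10, d=(M2−M1)/(6·3)=-1/90, b=Δ1−h1·(2M1+M2)/6=-13/15
t_q=11/4 → seg 1, τ=3/4; S=1+-13/15·τ+1/10·τ²+-1/90·τ³=257/640

  seg 0: a=3 b=-16/15 c=0 d=1/60
  seg 1: a=1 b=-13/15 c=1/10 d=-1/90
S(11/4) = 257/640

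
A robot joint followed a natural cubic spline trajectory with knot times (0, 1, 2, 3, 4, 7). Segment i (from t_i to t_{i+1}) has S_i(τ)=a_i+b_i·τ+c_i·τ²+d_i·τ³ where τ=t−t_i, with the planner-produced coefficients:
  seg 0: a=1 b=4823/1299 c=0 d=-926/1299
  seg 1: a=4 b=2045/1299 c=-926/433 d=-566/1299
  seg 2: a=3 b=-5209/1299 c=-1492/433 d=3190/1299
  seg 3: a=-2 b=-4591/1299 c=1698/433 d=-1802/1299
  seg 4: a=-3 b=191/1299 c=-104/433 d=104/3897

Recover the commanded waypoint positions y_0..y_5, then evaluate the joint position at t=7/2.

y_0 = S_0(0) = a_0 = 1
y_1 = S_1(0) = a_1 = 4
y_2 = S_2(0) = a_2 = 3
y_3 = S_3(0) = a_3 = -2
y_4 = S_4(0) = a_4 = -3
y_5 = S_4(3) = -4
t_q=7/2 is in segment 3 (τ=1/2); S_3(τ)=-5127/1732

y_0=1 y_1=4 y_2=3 y_3=-2 y_4=-3 y_5=-4
S(7/2) = -5127/1732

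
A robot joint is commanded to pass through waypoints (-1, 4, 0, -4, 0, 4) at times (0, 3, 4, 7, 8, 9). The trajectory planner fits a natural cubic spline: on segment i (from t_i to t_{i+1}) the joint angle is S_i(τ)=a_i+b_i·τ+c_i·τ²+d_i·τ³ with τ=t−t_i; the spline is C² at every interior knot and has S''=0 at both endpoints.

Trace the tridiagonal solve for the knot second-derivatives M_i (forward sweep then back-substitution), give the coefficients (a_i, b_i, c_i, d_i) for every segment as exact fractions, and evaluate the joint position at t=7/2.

  seg 0: a=-1 b=143/37 c=0 d=-244/999
  seg 1: a=4 b=-101/37 c=-244/111 d=103/111
  seg 2: a=0 b=-482/111 c=65/111 d=139/999
  seg 3: a=-4 b=325/111 c=68/37 d=-85/111
  seg 4: a=0 b=478/111 c=-17/37 d=17/111
S(7/2) = 1955/888

Δ: Δ0=5/3, Δ1=-4, Δ2=-4/3, Δ3=4, Δ4=4
row 1: diag=8, rhs=-34; c'=1/8, d'=-17/4
row 2: denom=8−1·1/8=63/8; d'=(16−1·-17/4)/(63/8)=18/7
row 3: denom=8−3·8/21=48/7; d'=(32−3·18/7)/(48/7)=85/24
row 4: denom=4−1·7/48=185/48; d'=(0−1·85/24)/(185/48)=-34/37
back: M4=-34/37
back: M3=85/24−7/48·-34/37=136/37
back: M2=18/7−8/21·136/37=130/111
back: M1=-17/4−1/8·130/111=-488/111
M: M0=0, M1=-488/111, M2=130/111, M3=136/37, M4=-34/37, M5=0
seg 0: a=-1, c=M0/2=0, d=(M1−M0)/(6·3)=-244/999, b=Δ0−h0·(2M0+M1)/6=143/37
seg 1: a=4, c=M1/2=-244/111, d=(M2−M1)/(6·1)=103/111, b=Δ1−h1·(2M1+M2)/6=-101/37
seg 2: a=0, c=M2/2=65/111, d=(M3−M2)/(6·3)=139/999, b=Δ2−h2·(2M2+M3)/6=-482/111
seg 3: a=-4, c=M3/2=68/37, d=(M4−M3)/(6·1)=-85/111, b=Δ3−h3·(2M3+M4)/6=325/111
seg 4: a=0, c=M4/2=-17/37, d=(M5−M4)/(6·1)=17/111, b=Δ4−h4·(2M4+M5)/6=478/111
t_q=7/2 → seg 1, τ=1/2; S=4+-101/37·τ+-244/111·τ²+103/111·τ³=1955/888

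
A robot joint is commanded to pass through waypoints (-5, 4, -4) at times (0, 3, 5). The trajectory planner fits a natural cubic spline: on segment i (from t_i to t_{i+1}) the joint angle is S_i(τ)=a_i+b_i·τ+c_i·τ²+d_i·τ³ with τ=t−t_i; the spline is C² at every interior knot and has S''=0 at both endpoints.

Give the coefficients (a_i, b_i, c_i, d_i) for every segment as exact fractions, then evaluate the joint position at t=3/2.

Δ: Δ0=3, Δ1=-4
row 1: diag=10, rhs=-42; c'=1/5, d'=-21/5
back: M1=-21/5
M: M0=0, M1=-21/5, M2=0
seg 0: a=-5, c=M0/2=0, d=(M1−M0)/(6·3)=-7/30, b=Δ0−h0·(2M0+M1)/6=51/10
seg 1: a=4, c=M1/2=-21/10, d=(M2−M1)/(6·2)=7/20, b=Δ1−h1·(2M1+M2)/6=-6/5
t_q=3/2 → seg 0, τ=3/2; S=-5+51/10·τ+0·τ²+-7/30·τ³=149/80

  seg 0: a=-5 b=51/10 c=0 d=-7/30
  seg 1: a=4 b=-6/5 c=-21/10 d=7/20
S(3/2) = 149/80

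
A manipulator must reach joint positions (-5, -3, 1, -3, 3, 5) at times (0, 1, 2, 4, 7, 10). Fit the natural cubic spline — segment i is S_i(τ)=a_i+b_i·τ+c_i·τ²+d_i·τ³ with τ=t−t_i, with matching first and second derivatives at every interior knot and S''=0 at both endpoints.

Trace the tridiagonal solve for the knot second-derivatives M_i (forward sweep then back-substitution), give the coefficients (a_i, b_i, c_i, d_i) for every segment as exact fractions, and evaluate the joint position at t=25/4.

  seg 0: a=-5 b=2716/2361 c=0 d=2006/2361
  seg 1: a=-3 b=8734/2361 c=2006/787 d=-5308/2361
  seg 2: a=1 b=4846/2361 c=-3302/787 d=2561/2361
  seg 3: a=-3 b=-4046/2361 c=1820/787 d=-7612/21249
  seg 4: a=3 b=5878/2361 c=-2152/2361 d=2152/21249
S(25/4) = 9711/12592

Δ: Δ0=2, Δ1=4, Δ2=-2, Δ3=2, Δ4=2/3
row 1: diag=4, rhs=12; c'=1/4, d'=3
row 2: denom=6−1·1/4=23/4; d'=(-36−1·3)/(23/4)=-156/23
row 3: denom=10−2·8/23=214/23; d'=(24−2·-156/23)/(214/23)=432/107
row 4: denom=12−3·69/214=2361/214; d'=(-8−3·432/107)/(2361/214)=-4304/2361
back: M4=-4304/2361
back: M3=432/107−69/214·-4304/2361=3640/787
back: M2=-156/23−8/23·3640/787=-6604/787
back: M1=3−1/4·-6604/787=4012/787
M: M0=0, M1=4012/787, M2=-6604/787, M3=3640/787, M4=-4304/2361, M5=0
seg 0: a=-5, c=M0/2=0, d=(M1−M0)/(6·1)=2006/2361, b=Δ0−h0·(2M0+M1)/6=2716/2361
seg 1: a=-3, c=M1/2=2006/787, d=(M2−M1)/(6·1)=-5308/2361, b=Δ1−h1·(2M1+M2)/6=8734/2361
seg 2: a=1, c=M2/2=-3302/787, d=(M3−M2)/(6·2)=2561/2361, b=Δ2−h2·(2M2+M3)/6=4846/2361
seg 3: a=-3, c=M3/2=1820/787, d=(M4−M3)/(6·3)=-7612/21249, b=Δ3−h3·(2M3+M4)/6=-4046/2361
seg 4: a=3, c=M4/2=-2152/2361, d=(M5−M4)/(6·3)=2152/21249, b=Δ4−h4·(2M4+M5)/6=5878/2361
t_q=25/4 → seg 3, τ=9/4; S=-3+-4046/2361·τ+1820/787·τ²+-7612/21249·τ³=9711/12592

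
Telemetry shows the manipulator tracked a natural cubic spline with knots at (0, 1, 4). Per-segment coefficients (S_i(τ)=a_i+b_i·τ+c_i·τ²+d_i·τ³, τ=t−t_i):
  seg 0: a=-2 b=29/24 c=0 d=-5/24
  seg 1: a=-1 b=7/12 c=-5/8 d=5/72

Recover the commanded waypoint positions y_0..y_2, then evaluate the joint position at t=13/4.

y_0=-2 y_1=-1 y_2=-3
S(13/4) = -1055/512

y_0 = S_0(0) = a_0 = -2
y_1 = S_1(0) = a_1 = -1
y_2 = S_1(3) = -3
t_q=13/4 is in segment 1 (τ=9/4); S_1(τ)=-1055/512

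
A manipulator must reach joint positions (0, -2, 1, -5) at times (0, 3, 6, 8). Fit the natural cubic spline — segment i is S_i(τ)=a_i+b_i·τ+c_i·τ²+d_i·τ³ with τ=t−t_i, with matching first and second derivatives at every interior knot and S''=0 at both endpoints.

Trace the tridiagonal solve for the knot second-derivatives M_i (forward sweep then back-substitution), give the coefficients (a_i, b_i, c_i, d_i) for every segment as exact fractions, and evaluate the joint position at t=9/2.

Δ: Δ0=-2/3, Δ1=1, Δ2=-3
row 1: diag=12, rhs=10; c'=1/4, d'=5/6
row 2: denom=10−3·1/4=37/4; d'=(-24−3·5/6)/(37/4)=-106/37
back: M2=-106/37
back: M1=5/6−1/4·-106/37=172/111
M: M0=0, M1=172/111, M2=-106/37, M3=0
seg 0: a=0, c=M0/2=0, d=(M1−M0)/(6·3)=86/999, b=Δ0−h0·(2M0+M1)/6=-160/111
seg 1: a=-2, c=M1/2=86/111, d=(M2−M1)/(6·3)=-245/999, b=Δ1−h1·(2M1+M2)/6=98/111
seg 2: a=1, c=M2/2=-53/37, d=(M3−M2)/(6·2)=53/222, b=Δ2−h2·(2M2+M3)/6=-121/111
t_q=9/2 → seg 1, τ=3/2; S=-2+98/111·τ+86/111·τ²+-245/999·τ³=71/296

  seg 0: a=0 b=-160/111 c=0 d=86/999
  seg 1: a=-2 b=98/111 c=86/111 d=-245/999
  seg 2: a=1 b=-121/111 c=-53/37 d=53/222
S(9/2) = 71/296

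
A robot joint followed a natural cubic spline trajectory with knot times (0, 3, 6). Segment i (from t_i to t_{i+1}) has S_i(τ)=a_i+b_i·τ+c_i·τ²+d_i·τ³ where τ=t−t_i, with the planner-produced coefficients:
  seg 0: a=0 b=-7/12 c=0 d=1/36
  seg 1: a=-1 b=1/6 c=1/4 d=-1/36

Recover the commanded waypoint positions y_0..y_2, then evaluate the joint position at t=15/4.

y_0 = S_0(0) = a_0 = 0
y_1 = S_1(0) = a_1 = -1
y_2 = S_1(3) = 1
t_q=15/4 is in segment 1 (τ=3/4); S_1(τ)=-191/256

y_0=0 y_1=-1 y_2=1
S(15/4) = -191/256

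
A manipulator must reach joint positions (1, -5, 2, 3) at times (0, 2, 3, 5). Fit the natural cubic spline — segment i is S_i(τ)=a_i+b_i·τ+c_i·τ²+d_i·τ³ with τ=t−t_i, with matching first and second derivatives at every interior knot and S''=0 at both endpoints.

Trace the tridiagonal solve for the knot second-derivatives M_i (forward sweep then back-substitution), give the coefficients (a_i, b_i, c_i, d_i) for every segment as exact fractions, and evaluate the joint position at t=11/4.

Δ: Δ0=-3, Δ1=7, Δ2=1/2
row 1: diag=6, rhs=60; c'=1/6, d'=10
row 2: denom=6−1·1/6=35/6; d'=(-39−1·10)/(35/6)=-42/5
back: M2=-42/5
back: M1=10−1/6·-42/5=57/5
M: M0=0, M1=57/5, M2=-42/5, M3=0
seg 0: a=1, c=M0/2=0, d=(M1−M0)/(6·2)=19/20, b=Δ0−h0·(2M0+M1)/6=-34/5
seg 1: a=-5, c=M1/2=57/10, d=(M2−M1)/(6·1)=-33/10, b=Δ1−h1·(2M1+M2)/6=23/5
seg 2: a=2, c=M2/2=-21/5, d=(M3−M2)/(6·2)=7/10, b=Δ2−h2·(2M2+M3)/6=61/10
t_q=11/4 → seg 1, τ=3/4; S=-5+23/5·τ+57/10·τ²+-33/10·τ³=169/640

  seg 0: a=1 b=-34/5 c=0 d=19/20
  seg 1: a=-5 b=23/5 c=57/10 d=-33/10
  seg 2: a=2 b=61/10 c=-21/5 d=7/10
S(11/4) = 169/640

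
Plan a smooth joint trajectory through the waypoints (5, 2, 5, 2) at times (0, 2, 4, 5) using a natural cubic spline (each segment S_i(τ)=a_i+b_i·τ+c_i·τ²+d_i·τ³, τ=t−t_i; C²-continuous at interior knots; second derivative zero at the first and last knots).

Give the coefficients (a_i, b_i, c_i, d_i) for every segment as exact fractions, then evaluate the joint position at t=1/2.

  seg 0: a=5 b=-30/11 c=0 d=27/88
  seg 1: a=2 b=21/22 c=81/44 d=-69/88
  seg 2: a=5 b=-12/11 c=-63/22 d=21/22
S(1/2) = 2587/704

Δ: Δ0=-3/2, Δ1=3/2, Δ2=-3
row 1: diag=8, rhs=18; c'=1/4, d'=9/4
row 2: denom=6−2·1/4=11/2; d'=(-27−2·9/4)/(11/2)=-63/11
back: M2=-63/11
back: M1=9/4−1/4·-63/11=81/22
M: M0=0, M1=81/22, M2=-63/11, M3=0
seg 0: a=5, c=M0/2=0, d=(M1−M0)/(6·2)=27/88, b=Δ0−h0·(2M0+M1)/6=-30/11
seg 1: a=2, c=M1/2=81/44, d=(M2−M1)/(6·2)=-69/88, b=Δ1−h1·(2M1+M2)/6=21/22
seg 2: a=5, c=M2/2=-63/22, d=(M3−M2)/(6·1)=21/22, b=Δ2−h2·(2M2+M3)/6=-12/11
t_q=1/2 → seg 0, τ=1/2; S=5+-30/11·τ+0·τ²+27/88·τ³=2587/704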